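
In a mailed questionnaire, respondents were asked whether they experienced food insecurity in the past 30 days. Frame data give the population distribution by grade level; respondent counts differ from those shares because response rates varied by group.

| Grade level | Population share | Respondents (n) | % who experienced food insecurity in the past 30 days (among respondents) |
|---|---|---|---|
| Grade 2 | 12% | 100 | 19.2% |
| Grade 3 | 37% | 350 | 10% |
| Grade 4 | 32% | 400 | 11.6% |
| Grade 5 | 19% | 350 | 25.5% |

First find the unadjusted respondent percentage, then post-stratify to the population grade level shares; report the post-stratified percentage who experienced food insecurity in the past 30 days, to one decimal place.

Naive respondent-only estimate (weights = respondent counts):
  (100/1200)×19.2 + (350/1200)×10 + (400/1200)×11.6 + (350/1200)×25.5 = 15.8208%
Reweighting by population grade level shares:
  0.12×19.2 + 0.37×10 + 0.32×11.6 + 0.19×25.5 = 14.561%

14.6%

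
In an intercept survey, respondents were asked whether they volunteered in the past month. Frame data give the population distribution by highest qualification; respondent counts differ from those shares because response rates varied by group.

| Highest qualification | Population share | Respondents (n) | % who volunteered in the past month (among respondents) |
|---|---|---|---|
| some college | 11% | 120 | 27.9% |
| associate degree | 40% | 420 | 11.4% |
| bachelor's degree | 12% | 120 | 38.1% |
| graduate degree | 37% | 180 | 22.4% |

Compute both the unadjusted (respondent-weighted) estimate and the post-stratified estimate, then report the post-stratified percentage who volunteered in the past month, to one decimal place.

20.5%

Naive respondent-only estimate (weights = respondent counts):
  (120/840)×27.9 + (420/840)×11.4 + (120/840)×38.1 + (180/840)×22.4 = 19.9286%
Post-stratifying to population shares instead:
  0.11×27.9 + 0.4×11.4 + 0.12×38.1 + 0.37×22.4 = 20.489%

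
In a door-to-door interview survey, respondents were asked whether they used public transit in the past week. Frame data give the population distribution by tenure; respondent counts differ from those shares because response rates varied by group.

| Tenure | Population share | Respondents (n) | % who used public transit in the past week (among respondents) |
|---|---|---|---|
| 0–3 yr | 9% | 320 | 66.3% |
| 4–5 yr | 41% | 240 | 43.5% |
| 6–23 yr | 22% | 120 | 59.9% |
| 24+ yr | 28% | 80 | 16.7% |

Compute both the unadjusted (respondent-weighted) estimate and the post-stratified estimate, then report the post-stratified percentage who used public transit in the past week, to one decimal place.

41.7%

Unadjusted (pooled respondent) estimate weights by respondent counts:
  (320/760)×66.3 + (240/760)×43.5 + (120/760)×59.9 + (80/760)×16.7 = 52.8684%
Post-stratifying to population shares instead:
  0.09×66.3 + 0.41×43.5 + 0.22×59.9 + 0.28×16.7 = 41.656%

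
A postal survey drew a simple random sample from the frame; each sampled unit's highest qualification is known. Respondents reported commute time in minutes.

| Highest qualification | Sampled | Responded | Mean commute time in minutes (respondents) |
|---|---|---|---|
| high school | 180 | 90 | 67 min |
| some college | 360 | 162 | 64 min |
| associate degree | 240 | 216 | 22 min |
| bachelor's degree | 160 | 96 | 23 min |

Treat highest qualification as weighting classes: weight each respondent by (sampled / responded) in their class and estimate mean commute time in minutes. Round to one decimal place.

Class response rates: high school 90/180 = 50%, some college 162/360 = 45%, associate degree 216/240 = 90%, bachelor's degree 96/160 = 60%.
Weighting each respondent by the inverse class response rate inflates each class back to its sampled size, so the class weight is n_sampled:
  high school: 180 × 67 = 12,060
  some college: 360 × 64 = 23,040
  associate degree: 240 × 22 = 5280
  bachelor's degree: 160 × 23 = 3680
Adjusted estimate = 44,060 / 940 = 46.8723 → 46.9.

46.9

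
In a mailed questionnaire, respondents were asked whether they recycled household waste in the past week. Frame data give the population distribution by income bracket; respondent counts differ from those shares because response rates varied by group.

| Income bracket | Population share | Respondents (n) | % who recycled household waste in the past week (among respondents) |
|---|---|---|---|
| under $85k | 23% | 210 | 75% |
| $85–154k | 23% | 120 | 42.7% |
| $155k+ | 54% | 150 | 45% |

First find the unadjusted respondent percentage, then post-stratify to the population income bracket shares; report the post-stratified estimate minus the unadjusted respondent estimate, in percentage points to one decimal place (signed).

Without adjustment, the pooled respondent share is:
  (210/480)×75 + (120/480)×42.7 + (150/480)×45 = 57.55%
Reweighting by population income bracket shares:
  0.23×75 + 0.23×42.7 + 0.54×45 = 51.371%
Difference = 51.371 − 57.55 = -6.179 pp.

-6.2 percentage points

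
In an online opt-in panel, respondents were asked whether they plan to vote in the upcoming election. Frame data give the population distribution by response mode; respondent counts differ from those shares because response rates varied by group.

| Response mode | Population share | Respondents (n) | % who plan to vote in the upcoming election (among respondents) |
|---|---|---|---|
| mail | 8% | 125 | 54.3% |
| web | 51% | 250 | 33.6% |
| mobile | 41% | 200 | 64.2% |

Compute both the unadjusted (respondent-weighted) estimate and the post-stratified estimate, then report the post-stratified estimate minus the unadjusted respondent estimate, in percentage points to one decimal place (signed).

-0.9 percentage points

Without adjustment, the pooled respondent share is:
  (125/575)×54.3 + (250/575)×33.6 + (200/575)×64.2 = 48.7435%
Post-stratified estimate weights by population shares:
  0.08×54.3 + 0.51×33.6 + 0.41×64.2 = 47.802%
Difference = 47.802 − 48.7435 = -0.9415 pp.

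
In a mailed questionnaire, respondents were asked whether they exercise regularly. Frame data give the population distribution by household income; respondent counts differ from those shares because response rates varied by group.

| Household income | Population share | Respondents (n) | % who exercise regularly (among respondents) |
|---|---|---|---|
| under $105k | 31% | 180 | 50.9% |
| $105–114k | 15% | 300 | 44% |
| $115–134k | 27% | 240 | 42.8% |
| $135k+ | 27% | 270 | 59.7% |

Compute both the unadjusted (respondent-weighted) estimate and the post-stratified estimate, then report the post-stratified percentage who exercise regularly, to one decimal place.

50.1%

Naive respondent-only estimate (weights = respondent counts):
  (180/990)×50.9 + (300/990)×44 + (240/990)×42.8 + (270/990)×59.7 = 49.2455%
Post-stratified estimate weights by population shares:
  0.31×50.9 + 0.15×44 + 0.27×42.8 + 0.27×59.7 = 50.054%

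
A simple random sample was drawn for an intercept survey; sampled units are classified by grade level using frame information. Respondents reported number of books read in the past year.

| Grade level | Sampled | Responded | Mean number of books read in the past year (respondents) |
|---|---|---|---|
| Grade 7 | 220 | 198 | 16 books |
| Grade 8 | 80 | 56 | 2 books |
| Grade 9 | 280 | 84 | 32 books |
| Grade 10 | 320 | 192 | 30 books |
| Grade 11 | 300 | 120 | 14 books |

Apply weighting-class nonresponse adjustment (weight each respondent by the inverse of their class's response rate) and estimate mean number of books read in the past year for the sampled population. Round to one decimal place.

Response rates by class: Grade 7 198/220 = 90%, Grade 8 56/80 = 70%, Grade 9 84/280 = 30%, Grade 10 192/320 = 60%, Grade 11 120/300 = 40%.
With weight = n_sampled/n_responded per class, the weighted class total is n_sampled:
  Grade 7: 220 × 16 = 3520
  Grade 8: 80 × 2 = 160
  Grade 9: 280 × 32 = 8960
  Grade 10: 320 × 30 = 9600
  Grade 11: 300 × 14 = 4200
Adjusted estimate = 26,440 / 1,200 = 22.0333 → 22.0.

22.0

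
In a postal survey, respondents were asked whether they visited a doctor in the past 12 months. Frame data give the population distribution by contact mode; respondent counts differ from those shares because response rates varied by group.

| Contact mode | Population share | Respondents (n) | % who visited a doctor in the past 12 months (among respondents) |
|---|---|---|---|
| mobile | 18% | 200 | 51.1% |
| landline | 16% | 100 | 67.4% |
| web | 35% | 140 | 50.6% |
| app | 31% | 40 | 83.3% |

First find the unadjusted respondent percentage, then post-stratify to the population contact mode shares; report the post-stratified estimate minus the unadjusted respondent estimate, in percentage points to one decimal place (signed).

Unadjusted (pooled respondent) estimate weights by respondent counts:
  (200/480)×51.1 + (100/480)×67.4 + (140/480)×50.6 + (40/480)×83.3 = 57.0333%
Reweighting by population contact mode shares:
  0.18×51.1 + 0.16×67.4 + 0.35×50.6 + 0.31×83.3 = 63.515%
Difference = 63.515 − 57.0333 = 6.4817 pp.

+6.5 percentage points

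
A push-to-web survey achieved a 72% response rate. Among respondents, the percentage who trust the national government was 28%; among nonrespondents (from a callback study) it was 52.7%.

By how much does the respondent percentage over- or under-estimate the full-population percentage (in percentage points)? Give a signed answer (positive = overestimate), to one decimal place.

Nonresponse fraction = 1 − 0.72 = 0.28.
Bias = (nonresponse fraction) × (respondent percentage − nonrespondent percentage)
     = 0.28 × (28 − 52.7) = 0.28 × -24.7 = -6.916.

-6.9 percentage points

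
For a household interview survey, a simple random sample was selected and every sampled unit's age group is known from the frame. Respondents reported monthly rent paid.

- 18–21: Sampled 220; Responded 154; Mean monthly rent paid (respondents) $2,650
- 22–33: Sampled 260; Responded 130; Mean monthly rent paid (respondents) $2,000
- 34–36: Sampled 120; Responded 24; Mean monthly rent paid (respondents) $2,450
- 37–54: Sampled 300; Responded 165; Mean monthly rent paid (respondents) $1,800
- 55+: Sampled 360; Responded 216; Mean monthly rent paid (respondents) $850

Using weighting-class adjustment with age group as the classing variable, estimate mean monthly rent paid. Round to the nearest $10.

$1,780

Response rates by class: 18–21 154/220 = 70%, 22–33 130/260 = 50%, 34–36 24/120 = 20%, 37–54 165/300 = 55%, 55+ 216/360 = 60%.
Weighting each respondent by the inverse class response rate inflates each class back to its sampled size, so the class weight is n_sampled:
  18–21: 220 × 2650 = 583,000
  22–33: 260 × 2000 = 520,000
  34–36: 120 × 2450 = 294,000
  37–54: 300 × 1800 = 540,000
  55+: 360 × 850 = 306,000
Adjusted estimate = 2,243,000 / 1,260 = 1780.16 → $1,780.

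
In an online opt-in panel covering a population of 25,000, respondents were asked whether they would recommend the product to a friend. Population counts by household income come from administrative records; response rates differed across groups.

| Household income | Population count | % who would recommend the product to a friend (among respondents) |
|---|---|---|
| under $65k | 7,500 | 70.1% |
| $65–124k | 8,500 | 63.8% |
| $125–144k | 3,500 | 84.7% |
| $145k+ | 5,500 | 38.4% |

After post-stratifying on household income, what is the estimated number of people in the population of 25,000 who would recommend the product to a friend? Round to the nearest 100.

15,800

Each cell contributes its population count × the respondent rate:
  under $65k: 7,500 × 70.1% = 5257.5
  $65–124k: 8,500 × 63.8% = 5423
  $125–144k: 3,500 × 84.7% = 2964.5
  $145k+: 5,500 × 38.4% = 2112
Estimated total = 15,757 → 15,800.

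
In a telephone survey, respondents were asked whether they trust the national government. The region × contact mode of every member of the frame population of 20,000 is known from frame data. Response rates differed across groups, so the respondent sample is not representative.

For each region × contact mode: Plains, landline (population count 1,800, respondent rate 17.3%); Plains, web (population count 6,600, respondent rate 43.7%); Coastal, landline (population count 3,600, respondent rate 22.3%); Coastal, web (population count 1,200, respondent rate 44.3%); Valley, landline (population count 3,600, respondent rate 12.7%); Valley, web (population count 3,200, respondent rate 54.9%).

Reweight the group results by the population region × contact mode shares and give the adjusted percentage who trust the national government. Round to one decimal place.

33.7%

Each cell contributes population-share × respondent value:
  Plains, landline: (1,800/20,000) × 17.3 = 1.557
  Plains, web: (6,600/20,000) × 43.7 = 14.421
  Coastal, landline: (3,600/20,000) × 22.3 = 4.014
  Coastal, web: (1,200/20,000) × 44.3 = 2.658
  Valley, landline: (3,600/20,000) × 12.7 = 2.286
  Valley, web: (3,200/20,000) × 54.9 = 8.784
Post-stratified estimate = 33.72 → 33.7%.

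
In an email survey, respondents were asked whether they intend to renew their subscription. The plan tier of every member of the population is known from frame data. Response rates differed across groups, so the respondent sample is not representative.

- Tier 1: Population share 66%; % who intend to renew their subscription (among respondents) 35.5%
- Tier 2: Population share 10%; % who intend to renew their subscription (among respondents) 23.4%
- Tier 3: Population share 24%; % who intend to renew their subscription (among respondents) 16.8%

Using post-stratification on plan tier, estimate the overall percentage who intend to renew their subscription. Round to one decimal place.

29.8%

Post-stratification weights by population share, not respondent share:
  Tier 1: 0.66 × 35.5 = 23.43
  Tier 2: 0.1 × 23.4 = 2.34
  Tier 3: 0.24 × 16.8 = 4.032
Post-stratified estimate = 29.802 → 29.8%.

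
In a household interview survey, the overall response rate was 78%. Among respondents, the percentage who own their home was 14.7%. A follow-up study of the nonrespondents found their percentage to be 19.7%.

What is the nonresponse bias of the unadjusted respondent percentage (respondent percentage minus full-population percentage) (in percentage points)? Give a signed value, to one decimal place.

Nonresponse fraction = 1 − 0.78 = 0.22.
Bias = (nonresponse fraction) × (respondent percentage − nonrespondent percentage)
     = 0.22 × (14.7 − 19.7) = 0.22 × -5 = -1.1.

-1.1 percentage points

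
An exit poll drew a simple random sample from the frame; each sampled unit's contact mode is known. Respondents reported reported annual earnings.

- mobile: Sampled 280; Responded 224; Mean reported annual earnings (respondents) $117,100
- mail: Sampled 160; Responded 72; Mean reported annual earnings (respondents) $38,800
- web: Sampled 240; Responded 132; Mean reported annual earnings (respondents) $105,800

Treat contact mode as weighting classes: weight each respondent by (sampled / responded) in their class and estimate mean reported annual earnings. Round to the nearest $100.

Response rates by class: mobile 224/280 = 80%, mail 72/160 = 45%, web 132/240 = 55%.
Each respondent's weight = sampled/responded in their class; summing within a class gives n_sampled, so:
  mobile: 280 × 117,100 = 32,788,000
  mail: 160 × 38,800 = 6,208,000
  web: 240 × 105,800 = 25,392,000
Adjusted estimate = 64,388,000 / 680 = 94688.2 → $94,700.

$94,700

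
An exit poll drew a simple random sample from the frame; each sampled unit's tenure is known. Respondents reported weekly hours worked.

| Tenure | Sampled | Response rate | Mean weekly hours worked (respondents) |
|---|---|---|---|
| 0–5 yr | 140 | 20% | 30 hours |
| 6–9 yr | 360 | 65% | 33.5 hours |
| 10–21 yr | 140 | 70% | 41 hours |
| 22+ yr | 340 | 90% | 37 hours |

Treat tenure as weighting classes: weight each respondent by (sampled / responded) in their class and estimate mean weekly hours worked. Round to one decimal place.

Each respondent's weight = sampled/responded in their class; summing within a class gives n_sampled, so:
  0–5 yr: 140 × 30 = 4200
  6–9 yr: 360 × 33.5 = 12,060
  10–21 yr: 140 × 41 = 5740
  22+ yr: 340 × 37 = 12,580
Adjusted estimate = 34,580 / 980 = 35.2857 → 35.3.

35.3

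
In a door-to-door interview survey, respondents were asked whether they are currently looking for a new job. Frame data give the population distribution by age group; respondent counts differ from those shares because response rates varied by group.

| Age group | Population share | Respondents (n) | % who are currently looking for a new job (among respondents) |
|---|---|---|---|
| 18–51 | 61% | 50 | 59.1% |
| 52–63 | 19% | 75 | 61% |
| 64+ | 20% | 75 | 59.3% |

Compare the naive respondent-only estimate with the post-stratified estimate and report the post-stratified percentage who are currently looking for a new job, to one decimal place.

Without adjustment, the pooled respondent share is:
  (50/200)×59.1 + (75/200)×61 + (75/200)×59.3 = 59.8875%
Post-stratifying to population shares instead:
  0.61×59.1 + 0.19×61 + 0.2×59.3 = 59.501%

59.5%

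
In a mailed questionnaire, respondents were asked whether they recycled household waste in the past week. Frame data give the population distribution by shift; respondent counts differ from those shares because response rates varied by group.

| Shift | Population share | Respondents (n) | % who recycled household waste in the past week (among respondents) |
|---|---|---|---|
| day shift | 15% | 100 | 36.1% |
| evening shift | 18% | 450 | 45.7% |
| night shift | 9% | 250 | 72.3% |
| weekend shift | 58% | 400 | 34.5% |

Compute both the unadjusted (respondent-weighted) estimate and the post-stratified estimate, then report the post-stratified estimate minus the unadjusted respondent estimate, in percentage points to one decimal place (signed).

Naive respondent-only estimate (weights = respondent counts):
  (100/1200)×36.1 + (450/1200)×45.7 + (250/1200)×72.3 + (400/1200)×34.5 = 46.7083%
Post-stratified estimate weights by population shares:
  0.15×36.1 + 0.18×45.7 + 0.09×72.3 + 0.58×34.5 = 40.158%
Difference = 40.158 − 46.7083 = -6.5503 pp.

-6.6 percentage points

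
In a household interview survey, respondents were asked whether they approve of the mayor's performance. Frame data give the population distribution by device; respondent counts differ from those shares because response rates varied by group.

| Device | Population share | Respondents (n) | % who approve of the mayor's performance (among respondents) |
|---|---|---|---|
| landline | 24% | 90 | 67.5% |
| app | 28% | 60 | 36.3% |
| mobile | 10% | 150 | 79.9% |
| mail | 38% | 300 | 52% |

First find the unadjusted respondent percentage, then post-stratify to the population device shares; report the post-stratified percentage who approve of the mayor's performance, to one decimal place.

Unadjusted (pooled respondent) estimate weights by respondent counts:
  (90/600)×67.5 + (60/600)×36.3 + (150/600)×79.9 + (300/600)×52 = 59.73%
Post-stratified estimate weights by population shares:
  0.24×67.5 + 0.28×36.3 + 0.1×79.9 + 0.38×52 = 54.114%

54.1%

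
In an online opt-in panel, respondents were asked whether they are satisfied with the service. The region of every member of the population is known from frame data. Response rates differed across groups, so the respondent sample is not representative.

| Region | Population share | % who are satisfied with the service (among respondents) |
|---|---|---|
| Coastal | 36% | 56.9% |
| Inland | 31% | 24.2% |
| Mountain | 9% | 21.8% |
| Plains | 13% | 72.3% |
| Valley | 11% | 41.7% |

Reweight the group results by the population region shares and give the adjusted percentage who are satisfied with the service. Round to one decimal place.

43.9%

Post-stratification weights by population share, not respondent share:
  Coastal: 0.36 × 56.9 = 20.484
  Inland: 0.31 × 24.2 = 7.502
  Mountain: 0.09 × 21.8 = 1.962
  Plains: 0.13 × 72.3 = 9.399
  Valley: 0.11 × 41.7 = 4.587
Post-stratified estimate = 43.934 → 43.9%.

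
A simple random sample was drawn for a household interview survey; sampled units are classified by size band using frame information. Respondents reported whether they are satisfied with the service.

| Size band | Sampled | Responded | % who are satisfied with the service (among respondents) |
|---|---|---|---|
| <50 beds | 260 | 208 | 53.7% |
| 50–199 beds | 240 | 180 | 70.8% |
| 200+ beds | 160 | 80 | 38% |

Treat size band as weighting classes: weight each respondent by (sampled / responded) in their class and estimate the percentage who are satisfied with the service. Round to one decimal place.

56.1%

Class response rates: <50 beds 208/260 = 80%, 50–199 beds 180/240 = 75%, 200+ beds 80/160 = 50%.
Inverse-response-rate weighting restores each class to its sampled count, so class totals weight by n_sampled:
  <50 beds: 260 × 53.7 = 13,962
  50–199 beds: 240 × 70.8 = 16,992
  200+ beds: 160 × 38 = 6080
Adjusted estimate = 37,034 / 660 = 56.1121 → 56.1%.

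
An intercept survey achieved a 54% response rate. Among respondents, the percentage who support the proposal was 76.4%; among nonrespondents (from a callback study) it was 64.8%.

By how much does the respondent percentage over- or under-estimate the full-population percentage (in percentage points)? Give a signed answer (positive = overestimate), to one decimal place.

Nonresponse fraction = 1 − 0.54 = 0.46.
Bias = (nonresponse fraction) × (respondent percentage − nonrespondent percentage)
     = 0.46 × (76.4 − 64.8) = 0.46 × 11.6 = 5.336.

+5.3 percentage points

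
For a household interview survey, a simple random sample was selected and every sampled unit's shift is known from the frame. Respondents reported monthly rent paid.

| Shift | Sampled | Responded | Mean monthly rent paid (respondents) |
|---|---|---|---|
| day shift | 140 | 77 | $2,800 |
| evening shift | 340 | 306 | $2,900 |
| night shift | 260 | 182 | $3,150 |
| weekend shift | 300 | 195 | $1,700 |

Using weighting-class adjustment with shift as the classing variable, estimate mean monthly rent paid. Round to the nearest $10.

$2,600

Class response rates: day shift 77/140 = 55%, evening shift 306/340 = 90%, night shift 182/260 = 70%, weekend shift 195/300 = 65%.
Weighting each respondent by the inverse class response rate inflates each class back to its sampled size, so the class weight is n_sampled:
  day shift: 140 × 2800 = 392,000
  evening shift: 340 × 2900 = 986,000
  night shift: 260 × 3150 = 819,000
  weekend shift: 300 × 1700 = 510,000
Adjusted estimate = 2,707,000 / 1,040 = 2602.88 → $2,600.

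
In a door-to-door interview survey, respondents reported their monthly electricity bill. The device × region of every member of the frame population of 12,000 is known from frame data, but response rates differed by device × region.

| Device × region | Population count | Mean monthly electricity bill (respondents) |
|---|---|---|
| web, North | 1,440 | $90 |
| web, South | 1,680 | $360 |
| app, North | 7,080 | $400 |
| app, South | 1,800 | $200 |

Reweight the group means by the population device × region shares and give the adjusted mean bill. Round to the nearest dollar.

Reweight to the known device × region distribution:
  web, North: (1,440/12,000) × 90 = 10.8
  web, South: (1,680/12,000) × 360 = 50.4
  app, North: (7,080/12,000) × 400 = 236
  app, South: (1,800/12,000) × 200 = 30
Post-stratified estimate = 327.2 → $327.

$327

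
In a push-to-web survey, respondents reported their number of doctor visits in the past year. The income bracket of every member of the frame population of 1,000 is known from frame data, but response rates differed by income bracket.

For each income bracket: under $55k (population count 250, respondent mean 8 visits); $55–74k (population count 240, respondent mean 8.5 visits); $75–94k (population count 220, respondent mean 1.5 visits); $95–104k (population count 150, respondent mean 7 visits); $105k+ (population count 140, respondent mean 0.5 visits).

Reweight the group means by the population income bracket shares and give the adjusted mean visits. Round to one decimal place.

Each cell contributes population-share × respondent value:
  under $55k: (250/1,000) × 8 = 2
  $55–74k: (240/1,000) × 8.5 = 2.04
  $75–94k: (220/1,000) × 1.5 = 0.33
  $95–104k: (150/1,000) × 7 = 1.05
  $105k+: (140/1,000) × 0.5 = 0.07
Post-stratified estimate = 5.49 → 5.5.

5.5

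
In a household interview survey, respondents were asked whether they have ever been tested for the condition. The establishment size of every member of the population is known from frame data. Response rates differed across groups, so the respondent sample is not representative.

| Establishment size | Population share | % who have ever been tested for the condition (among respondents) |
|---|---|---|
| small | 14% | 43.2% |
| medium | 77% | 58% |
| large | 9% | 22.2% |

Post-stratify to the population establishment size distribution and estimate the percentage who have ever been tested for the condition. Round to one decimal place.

52.7%

Weight each group's respondent value by its population share:
  small: 0.14 × 43.2 = 6.048
  medium: 0.77 × 58 = 44.66
  large: 0.09 × 22.2 = 1.998
Post-stratified estimate = 52.706 → 52.7%.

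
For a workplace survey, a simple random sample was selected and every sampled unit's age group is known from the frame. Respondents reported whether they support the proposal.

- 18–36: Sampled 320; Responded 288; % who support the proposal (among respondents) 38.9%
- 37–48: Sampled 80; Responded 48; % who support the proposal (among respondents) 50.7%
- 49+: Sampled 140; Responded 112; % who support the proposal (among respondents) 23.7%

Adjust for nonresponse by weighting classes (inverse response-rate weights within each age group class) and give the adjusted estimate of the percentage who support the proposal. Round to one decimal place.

36.7%

Class response rates: 18–36 288/320 = 90%, 37–48 48/80 = 60%, 49+ 112/140 = 80%.
With weight = n_sampled/n_responded per class, the weighted class total is n_sampled:
  18–36: 320 × 38.9 = 12,448
  37–48: 80 × 50.7 = 4056
  49+: 140 × 23.7 = 3318
Adjusted estimate = 19,822 / 540 = 36.7074 → 36.7%.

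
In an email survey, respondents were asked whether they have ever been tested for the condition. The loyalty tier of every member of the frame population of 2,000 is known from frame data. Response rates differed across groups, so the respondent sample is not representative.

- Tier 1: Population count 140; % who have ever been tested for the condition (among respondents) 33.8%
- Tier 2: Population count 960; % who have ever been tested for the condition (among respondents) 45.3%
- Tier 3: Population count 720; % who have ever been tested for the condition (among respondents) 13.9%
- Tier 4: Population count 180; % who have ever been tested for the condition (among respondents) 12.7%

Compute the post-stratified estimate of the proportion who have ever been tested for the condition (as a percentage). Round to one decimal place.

Each cell contributes population-share × respondent value:
  Tier 1: (140/2,000) × 33.8 = 2.366
  Tier 2: (960/2,000) × 45.3 = 21.744
  Tier 3: (720/2,000) × 13.9 = 5.004
  Tier 4: (180/2,000) × 12.7 = 1.143
Post-stratified estimate = 30.257 → 30.3%.

30.3%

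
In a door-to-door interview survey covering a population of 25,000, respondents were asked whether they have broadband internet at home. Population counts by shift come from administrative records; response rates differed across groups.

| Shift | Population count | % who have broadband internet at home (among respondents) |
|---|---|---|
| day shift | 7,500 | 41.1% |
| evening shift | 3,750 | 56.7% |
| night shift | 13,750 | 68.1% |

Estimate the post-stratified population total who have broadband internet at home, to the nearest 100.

Estimated count per cell = population count × respondent percentage:
  day shift: 7,500 × 41.1% = 3082.5
  evening shift: 3,750 × 56.7% = 2126.25
  night shift: 13,750 × 68.1% = 9363.75
Estimated total = 14572.5 → 14,600.

14,600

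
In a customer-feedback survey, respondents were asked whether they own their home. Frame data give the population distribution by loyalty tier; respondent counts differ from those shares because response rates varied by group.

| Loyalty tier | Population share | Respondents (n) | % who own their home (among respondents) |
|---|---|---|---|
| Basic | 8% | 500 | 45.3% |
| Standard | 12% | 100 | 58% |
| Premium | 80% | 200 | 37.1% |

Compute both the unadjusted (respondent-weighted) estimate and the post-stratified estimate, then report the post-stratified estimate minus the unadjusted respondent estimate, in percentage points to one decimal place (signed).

Naive respondent-only estimate (weights = respondent counts):
  (500/800)×45.3 + (100/800)×58 + (200/800)×37.1 = 44.8375%
Post-stratified estimate weights by population shares:
  0.08×45.3 + 0.12×58 + 0.8×37.1 = 40.264%
Difference = 40.264 − 44.8375 = -4.5735 pp.

-4.6 percentage points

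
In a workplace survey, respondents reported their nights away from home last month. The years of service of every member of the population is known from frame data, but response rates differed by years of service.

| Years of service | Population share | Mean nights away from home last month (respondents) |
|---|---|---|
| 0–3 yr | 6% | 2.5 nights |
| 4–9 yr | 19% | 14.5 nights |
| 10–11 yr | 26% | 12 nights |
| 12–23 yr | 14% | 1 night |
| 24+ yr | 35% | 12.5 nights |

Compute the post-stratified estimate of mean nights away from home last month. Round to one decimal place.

10.5

Weight each group's respondent value by its population share:
  0–3 yr: 0.06 × 2.5 = 0.15
  4–9 yr: 0.19 × 14.5 = 2.755
  10–11 yr: 0.26 × 12 = 3.12
  12–23 yr: 0.14 × 1 = 0.14
  24+ yr: 0.35 × 12.5 = 4.375
Post-stratified estimate = 10.54 → 10.5.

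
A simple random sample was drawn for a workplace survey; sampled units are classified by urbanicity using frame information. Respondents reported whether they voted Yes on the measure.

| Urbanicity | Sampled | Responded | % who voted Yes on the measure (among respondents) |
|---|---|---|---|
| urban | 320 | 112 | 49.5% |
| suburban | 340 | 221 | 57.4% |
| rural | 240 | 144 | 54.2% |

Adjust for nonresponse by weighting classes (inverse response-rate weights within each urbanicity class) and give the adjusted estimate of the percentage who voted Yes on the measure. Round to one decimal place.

53.7%

Class response rates: urban 112/320 = 35%, suburban 221/340 = 65%, rural 144/240 = 60%.
With weight = n_sampled/n_responded per class, the weighted class total is n_sampled:
  urban: 320 × 49.5 = 15,840
  suburban: 340 × 57.4 = 19,516
  rural: 240 × 54.2 = 13,008
Adjusted estimate = 48,364 / 900 = 53.7378 → 53.7%.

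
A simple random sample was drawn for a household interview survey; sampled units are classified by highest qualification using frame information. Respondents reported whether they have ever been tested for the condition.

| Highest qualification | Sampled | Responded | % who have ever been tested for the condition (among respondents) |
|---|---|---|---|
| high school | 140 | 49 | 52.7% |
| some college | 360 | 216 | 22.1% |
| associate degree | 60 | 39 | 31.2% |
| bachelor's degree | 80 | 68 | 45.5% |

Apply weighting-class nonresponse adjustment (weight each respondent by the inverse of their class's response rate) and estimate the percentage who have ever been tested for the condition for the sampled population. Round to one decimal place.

32.6%

Class response rates: high school 49/140 = 35%, some college 216/360 = 60%, associate degree 39/60 = 65%, bachelor's degree 68/80 = 85%.
Weighting each respondent by the inverse class response rate inflates each class back to its sampled size, so the class weight is n_sampled:
  high school: 140 × 52.7 = 7378
  some college: 360 × 22.1 = 7956
  associate degree: 60 × 31.2 = 1872
  bachelor's degree: 80 × 45.5 = 3640
Adjusted estimate = 20,846 / 640 = 32.5719 → 32.6%.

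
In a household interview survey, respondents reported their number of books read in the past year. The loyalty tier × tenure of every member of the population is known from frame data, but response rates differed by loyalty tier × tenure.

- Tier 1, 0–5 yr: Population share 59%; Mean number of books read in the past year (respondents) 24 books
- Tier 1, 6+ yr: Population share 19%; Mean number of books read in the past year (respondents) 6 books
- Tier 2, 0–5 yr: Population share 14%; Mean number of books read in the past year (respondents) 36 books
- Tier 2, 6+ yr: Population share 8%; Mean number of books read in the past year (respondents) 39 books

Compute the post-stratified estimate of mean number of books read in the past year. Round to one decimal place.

23.5

Reweight to the known loyalty tier × tenure distribution:
  Tier 1, 0–5 yr: 0.59 × 24 = 14.16
  Tier 1, 6+ yr: 0.19 × 6 = 1.14
  Tier 2, 0–5 yr: 0.14 × 36 = 5.04
  Tier 2, 6+ yr: 0.08 × 39 = 3.12
Post-stratified estimate = 23.46 → 23.5.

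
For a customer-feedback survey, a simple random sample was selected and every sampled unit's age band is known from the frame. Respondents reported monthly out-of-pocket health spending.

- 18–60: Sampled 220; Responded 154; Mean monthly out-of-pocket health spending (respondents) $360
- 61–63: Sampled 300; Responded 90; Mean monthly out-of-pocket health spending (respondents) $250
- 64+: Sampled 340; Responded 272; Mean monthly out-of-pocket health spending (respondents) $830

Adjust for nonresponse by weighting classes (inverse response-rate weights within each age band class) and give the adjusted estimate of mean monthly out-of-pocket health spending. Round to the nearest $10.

Response rates by class: 18–60 154/220 = 70%, 61–63 90/300 = 30%, 64+ 272/340 = 80%.
Each respondent's weight = sampled/responded in their class; summing within a class gives n_sampled, so:
  18–60: 220 × 360 = 79,200
  61–63: 300 × 250 = 75,000
  64+: 340 × 830 = 282,200
Adjusted estimate = 436,400 / 860 = 507.442 → $510.

$510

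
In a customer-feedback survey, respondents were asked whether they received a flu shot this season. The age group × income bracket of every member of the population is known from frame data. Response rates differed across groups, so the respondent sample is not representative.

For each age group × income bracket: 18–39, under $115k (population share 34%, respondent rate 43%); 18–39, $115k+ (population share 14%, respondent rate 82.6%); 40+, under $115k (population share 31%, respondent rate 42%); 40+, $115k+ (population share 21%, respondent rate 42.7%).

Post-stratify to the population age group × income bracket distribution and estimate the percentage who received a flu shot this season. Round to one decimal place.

48.2%

Weight each group's respondent value by its population share:
  18–39, under $115k: 0.34 × 43 = 14.62
  18–39, $115k+: 0.14 × 82.6 = 11.564
  40+, under $115k: 0.31 × 42 = 13.02
  40+, $115k+: 0.21 × 42.7 = 8.967
Post-stratified estimate = 48.171 → 48.2%.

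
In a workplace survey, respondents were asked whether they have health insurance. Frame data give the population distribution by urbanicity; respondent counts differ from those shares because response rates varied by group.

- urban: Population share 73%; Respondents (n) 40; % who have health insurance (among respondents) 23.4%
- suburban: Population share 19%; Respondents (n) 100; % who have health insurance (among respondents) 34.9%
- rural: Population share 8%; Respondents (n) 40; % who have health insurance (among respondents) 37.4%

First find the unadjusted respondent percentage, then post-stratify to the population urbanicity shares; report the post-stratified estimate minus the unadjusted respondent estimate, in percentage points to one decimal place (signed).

Naive respondent-only estimate (weights = respondent counts):
  (40/180)×23.4 + (100/180)×34.9 + (40/180)×37.4 = 32.9%
Reweighting by population urbanicity shares:
  0.73×23.4 + 0.19×34.9 + 0.08×37.4 = 26.705%
Difference = 26.705 − 32.9 = -6.195 pp.

-6.2 percentage points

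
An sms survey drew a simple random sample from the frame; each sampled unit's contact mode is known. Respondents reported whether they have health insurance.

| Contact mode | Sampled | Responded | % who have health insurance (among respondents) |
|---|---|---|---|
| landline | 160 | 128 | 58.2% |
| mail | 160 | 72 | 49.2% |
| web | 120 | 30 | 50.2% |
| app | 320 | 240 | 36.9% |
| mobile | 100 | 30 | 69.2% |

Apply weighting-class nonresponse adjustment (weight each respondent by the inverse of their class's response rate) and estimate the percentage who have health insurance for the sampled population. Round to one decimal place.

Class response rates: landline 128/160 = 80%, mail 72/160 = 45%, web 30/120 = 25%, app 240/320 = 75%, mobile 30/100 = 30%.
Weighting each respondent by the inverse class response rate inflates each class back to its sampled size, so the class weight is n_sampled:
  landline: 160 × 58.2 = 9312
  mail: 160 × 49.2 = 7872
  web: 120 × 50.2 = 6024
  app: 320 × 36.9 = 11,808
  mobile: 100 × 69.2 = 6920
Adjusted estimate = 41,936 / 860 = 48.7628 → 48.8%.

48.8%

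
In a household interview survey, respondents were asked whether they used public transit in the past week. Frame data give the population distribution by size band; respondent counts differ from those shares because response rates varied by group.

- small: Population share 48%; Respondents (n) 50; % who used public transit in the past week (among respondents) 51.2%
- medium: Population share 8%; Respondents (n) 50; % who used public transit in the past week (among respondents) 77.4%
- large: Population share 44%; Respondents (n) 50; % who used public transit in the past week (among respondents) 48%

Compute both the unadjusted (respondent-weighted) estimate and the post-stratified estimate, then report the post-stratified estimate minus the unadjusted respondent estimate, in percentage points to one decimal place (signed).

Naive respondent-only estimate (weights = respondent counts):
  (50/150)×51.2 + (50/150)×77.4 + (50/150)×48 = 58.8667%
Post-stratified estimate weights by population shares:
  0.48×51.2 + 0.08×77.4 + 0.44×48 = 51.888%
Difference = 51.888 − 58.8667 = -6.9787 pp.

-7.0 percentage points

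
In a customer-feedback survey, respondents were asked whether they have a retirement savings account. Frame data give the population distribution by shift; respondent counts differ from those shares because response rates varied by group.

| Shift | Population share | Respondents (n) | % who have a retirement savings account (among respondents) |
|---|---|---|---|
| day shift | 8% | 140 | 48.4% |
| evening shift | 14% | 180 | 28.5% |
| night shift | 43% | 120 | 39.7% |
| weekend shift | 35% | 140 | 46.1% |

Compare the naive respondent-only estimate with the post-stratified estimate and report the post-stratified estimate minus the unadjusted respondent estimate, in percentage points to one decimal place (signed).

Unadjusted (pooled respondent) estimate weights by respondent counts:
  (140/580)×48.4 + (180/580)×28.5 + (120/580)×39.7 + (140/580)×46.1 = 39.869%
Post-stratifying to population shares instead:
  0.08×48.4 + 0.14×28.5 + 0.43×39.7 + 0.35×46.1 = 41.068%
Difference = 41.068 − 39.869 = 1.199 pp.

+1.2 percentage points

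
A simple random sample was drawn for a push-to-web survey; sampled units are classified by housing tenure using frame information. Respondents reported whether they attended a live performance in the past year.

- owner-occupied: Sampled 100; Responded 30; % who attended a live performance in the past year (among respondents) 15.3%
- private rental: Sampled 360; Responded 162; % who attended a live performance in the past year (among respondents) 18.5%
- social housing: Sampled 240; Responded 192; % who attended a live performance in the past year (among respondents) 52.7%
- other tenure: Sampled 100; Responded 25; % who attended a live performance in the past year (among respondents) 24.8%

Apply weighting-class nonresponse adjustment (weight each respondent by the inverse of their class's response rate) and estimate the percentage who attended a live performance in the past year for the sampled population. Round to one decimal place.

29.1%

Class response rates: owner-occupied 30/100 = 30%, private rental 162/360 = 45%, social housing 192/240 = 80%, other tenure 25/100 = 25%.
Inverse-response-rate weighting restores each class to its sampled count, so class totals weight by n_sampled:
  owner-occupied: 100 × 15.3 = 1530
  private rental: 360 × 18.5 = 6660
  social housing: 240 × 52.7 = 12,648
  other tenure: 100 × 24.8 = 2480
Adjusted estimate = 23,318 / 800 = 29.1475 → 29.1%.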